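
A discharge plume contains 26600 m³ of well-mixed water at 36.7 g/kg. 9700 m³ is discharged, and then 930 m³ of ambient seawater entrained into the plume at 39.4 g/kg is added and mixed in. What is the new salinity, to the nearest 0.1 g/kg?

36.8 g/kg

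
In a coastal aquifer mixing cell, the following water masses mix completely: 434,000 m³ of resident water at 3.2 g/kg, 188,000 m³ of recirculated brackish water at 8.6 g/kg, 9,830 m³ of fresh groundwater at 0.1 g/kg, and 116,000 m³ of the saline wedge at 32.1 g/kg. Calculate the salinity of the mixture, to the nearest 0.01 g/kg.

Mass of salt is conserved:
salt = 434,000×3.2 + 188,000×8.6 + 9,830×0.1 + 116,000×32.1 = 1,388,800 + 1,616,800 + 983 + 3,723,600 = 6,730,183
volume = 434,000 + 188,000 + 9,830 + 116,000 = 747,830 m³
S = 6,730,183 / 747,830 = 8.9996 g/kg

9.00 g/kg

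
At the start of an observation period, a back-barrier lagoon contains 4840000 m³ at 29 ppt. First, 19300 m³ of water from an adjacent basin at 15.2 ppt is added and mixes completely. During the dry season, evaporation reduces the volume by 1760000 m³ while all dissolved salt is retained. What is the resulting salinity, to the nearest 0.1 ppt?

45.4 ppt

After mixing: salt = 4,840,000×29 + 19,300×15.2 = 140,653,360; volume = 4,859,300 m³
After evaporation: salt unchanged = 140,653,360; volume = 4,859,300 − 1,760,000 = 3,099,300 m³
S = 140,653,360 / 3,099,300 = 45.3823 ppt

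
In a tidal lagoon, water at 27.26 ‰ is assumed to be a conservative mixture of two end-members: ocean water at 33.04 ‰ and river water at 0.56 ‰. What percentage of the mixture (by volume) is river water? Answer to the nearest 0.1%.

17.8%

Let f be the freshwater fraction. Salt balance per unit volume:
f×0.56 + (1−f)×33.04 = 27.26
f = (33.04 − 27.26) / (33.04 − 0.56) = 5.78/32.48 = 0.178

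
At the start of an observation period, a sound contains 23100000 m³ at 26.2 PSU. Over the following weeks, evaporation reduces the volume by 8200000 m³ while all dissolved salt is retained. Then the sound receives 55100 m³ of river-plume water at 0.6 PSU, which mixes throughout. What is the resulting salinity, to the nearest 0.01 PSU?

40.47 PSU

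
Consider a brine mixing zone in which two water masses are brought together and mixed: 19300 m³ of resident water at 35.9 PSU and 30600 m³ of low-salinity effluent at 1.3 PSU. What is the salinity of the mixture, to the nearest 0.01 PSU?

14.68 PSU

Total salt / total volume:
salt = 19,300×35.9 + 30,600×1.3 = 692,870 + 39,780 = 732,650
volume = 19,300 + 30,600 = 49,900 m³
S = 732,650 / 49,900 = 14.6824 PSU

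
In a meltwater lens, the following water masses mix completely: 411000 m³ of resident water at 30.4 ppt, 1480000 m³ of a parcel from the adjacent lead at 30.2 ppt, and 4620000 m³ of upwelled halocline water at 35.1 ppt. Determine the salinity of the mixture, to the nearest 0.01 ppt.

33.69 ppt

Total salt / total volume:
salt = 411,000×30.4 + 1,480,000×30.2 + 4,620,000×35.1 = 12,494,400 + 44,696,000 + 162,162,000 = 219,352,400
volume = 411,000 + 1,480,000 + 4,620,000 = 6,511,000 m³
S = 219,352,400 / 6,511,000 = 33.6895 ppt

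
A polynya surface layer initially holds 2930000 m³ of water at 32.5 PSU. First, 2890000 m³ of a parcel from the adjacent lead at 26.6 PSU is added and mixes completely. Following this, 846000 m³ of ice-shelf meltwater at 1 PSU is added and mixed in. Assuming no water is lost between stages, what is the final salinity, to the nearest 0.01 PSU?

25.94 PSU

Total salt / total volume:
Initial salt = 2,930,000×32.5 = 95,225,000
After stage 1: salt = 95,225,000 + 2,890,000×26.6 = 172,099,000; volume = 5,820,000 m³; S = 29.57 PSU
After stage 2: salt = 172,099,000 + 846,000×1 = 172,945,000; volume = 6,666,000 m³
S = 172,945,000 / 6,666,000 = 25.9443 PSU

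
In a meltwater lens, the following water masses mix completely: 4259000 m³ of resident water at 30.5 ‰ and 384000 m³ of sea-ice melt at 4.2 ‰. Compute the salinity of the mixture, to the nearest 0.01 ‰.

Conserving salt mass:
salt = 4,259,000×30.5 + 384,000×4.2 = 129,899,500 + 1,612,800 = 131,512,300
volume = 4,259,000 + 384,000 = 4,643,000 m³
S = 131,512,300 / 4,643,000 = 28.3249 ‰

28.32 ‰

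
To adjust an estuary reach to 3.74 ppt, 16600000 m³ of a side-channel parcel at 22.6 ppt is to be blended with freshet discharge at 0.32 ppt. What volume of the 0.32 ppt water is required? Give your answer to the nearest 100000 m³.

Salt balance: 16,600,000×22.6 + V×0.32 = (16,600,000+V)×3.74
375,160,000 + 0.32V = 62,084,000 + 3.74V
313,076,000 = 3.42V
V = 91,542,690.06 m³

91500000 m³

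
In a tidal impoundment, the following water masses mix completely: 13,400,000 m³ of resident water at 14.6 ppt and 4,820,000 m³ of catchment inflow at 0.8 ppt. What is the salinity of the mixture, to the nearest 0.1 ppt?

10.9 ppt

Salt balance:
salt = 13,400,000×14.6 + 4,820,000×0.8 = 195,640,000 + 3,856,000 = 199,496,000
volume = 13,400,000 + 4,820,000 = 18,220,000 m³
S = 199,496,000 / 18,220,000 = 10.949 ppt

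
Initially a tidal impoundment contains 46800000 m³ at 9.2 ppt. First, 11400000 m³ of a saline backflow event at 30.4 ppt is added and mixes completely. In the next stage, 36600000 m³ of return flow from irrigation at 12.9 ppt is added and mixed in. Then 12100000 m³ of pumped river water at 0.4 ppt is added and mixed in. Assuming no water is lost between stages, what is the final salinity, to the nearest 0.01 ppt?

Weighted by volume,
Initial salt = 46,800,000×9.2 = 430,560,000
After stage 1: salt = 430,560,000 + 11,400,000×30.4 = 777,120,000; volume = 58,200,000 m³; S = 13.353 ppt
After stage 2: salt = 777,120,000 + 36,600,000×12.9 = 1,249,260,000; volume = 94,800,000 m³; S = 13.178 ppt
After stage 3: salt = 1,249,260,000 + 12,100,000×0.4 = 1,254,100,000; volume = 106,900,000 m³
S = 1,254,100,000 / 106,900,000 = 11.7315 ppt

11.73 ppt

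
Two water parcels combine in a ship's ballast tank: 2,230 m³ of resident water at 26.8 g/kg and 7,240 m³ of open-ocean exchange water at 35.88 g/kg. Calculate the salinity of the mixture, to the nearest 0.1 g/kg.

33.7 g/kg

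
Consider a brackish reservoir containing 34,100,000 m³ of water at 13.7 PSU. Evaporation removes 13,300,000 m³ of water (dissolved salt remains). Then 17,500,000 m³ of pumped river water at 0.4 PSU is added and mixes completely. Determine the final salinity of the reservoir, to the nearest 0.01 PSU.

12.38 PSU

After evaporation: salt = 34,100,000×13.7 = 467,170,000; volume = 34,100,000 − 13,300,000 = 20,800,000 m³
After mixing: salt = 467,170,000 + 17,500,000×0.4 = 474,170,000; volume = 20,800,000 + 17,500,000 = 38,300,000 m³
S = 474,170,000 / 38,300,000 = 12.3804 PSU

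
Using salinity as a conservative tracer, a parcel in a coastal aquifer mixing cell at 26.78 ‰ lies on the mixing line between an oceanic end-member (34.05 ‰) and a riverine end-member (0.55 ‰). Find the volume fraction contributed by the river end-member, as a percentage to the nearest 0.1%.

21.7%

Let f be the freshwater fraction. Salt balance per unit volume:
f×0.55 + (1−f)×34.05 = 26.78
f = (34.05 − 26.78) / (34.05 − 0.55) = 7.27/33.5 = 0.217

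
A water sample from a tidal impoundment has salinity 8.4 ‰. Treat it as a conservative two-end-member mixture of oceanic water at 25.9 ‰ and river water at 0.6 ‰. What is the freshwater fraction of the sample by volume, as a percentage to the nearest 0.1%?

69.2%

Let f be the freshwater fraction. Salt balance per unit volume:
f×0.6 + (1−f)×25.9 = 8.4
f = (25.9 − 8.4) / (25.9 − 0.6) = 17.5/25.3 = 0.6917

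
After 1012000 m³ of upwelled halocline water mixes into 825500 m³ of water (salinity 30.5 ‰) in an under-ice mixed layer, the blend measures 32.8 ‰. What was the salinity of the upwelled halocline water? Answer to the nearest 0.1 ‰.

Salt balance: 825,500×30.5 + 1,012,000×S = 1,837,500×32.8
25,177,750 + 1,012,000·S = 60,270,000
S = (60,270,000 − 25,177,750) / 1,012,000 = 34.6761 ‰

34.7 ‰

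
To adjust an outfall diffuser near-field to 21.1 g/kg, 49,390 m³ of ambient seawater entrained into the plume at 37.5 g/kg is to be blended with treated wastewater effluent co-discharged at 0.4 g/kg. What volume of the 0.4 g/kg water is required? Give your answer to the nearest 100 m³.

39100 m³

Salt balance: 49,390×37.5 + V×0.4 = (49,390+V)×21.1
1,852,125 + 0.4V = 1,042,129 + 21.1V
809,996 = 20.7V
V = 39,130.24 m³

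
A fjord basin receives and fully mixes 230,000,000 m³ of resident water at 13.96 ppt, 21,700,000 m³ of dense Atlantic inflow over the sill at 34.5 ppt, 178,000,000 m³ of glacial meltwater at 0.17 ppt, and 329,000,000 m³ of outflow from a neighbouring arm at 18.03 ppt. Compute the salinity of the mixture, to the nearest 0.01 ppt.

Salt balance:
salt = 230,000,000×13.96 + 21,700,000×34.5 + 178,000,000×0.17 + 329,000,000×18.03 = 3,210,800,000 + 748,650,000 + 30,260,000 + 5,931,870,000 = 9,921,580,000
volume = 230,000,000 + 21,700,000 + 178,000,000 + 329,000,000 = 758,700,000 m³
S = 9,921,580,000 / 758,700,000 = 13.0771 ppt

13.08 ppt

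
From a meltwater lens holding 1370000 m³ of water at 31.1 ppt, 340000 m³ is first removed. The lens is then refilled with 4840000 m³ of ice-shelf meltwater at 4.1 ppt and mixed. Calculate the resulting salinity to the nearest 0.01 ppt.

Remaining after removal: 1,030,000 m³ at 31.1 ppt (salt = 32,033,000)
After addition: salt = 32,033,000 + 4,840,000×4.1 = 51,877,000; volume = 5,870,000 m³
S = 51,877,000 / 5,870,000 = 8.8376 ppt

8.84 ppt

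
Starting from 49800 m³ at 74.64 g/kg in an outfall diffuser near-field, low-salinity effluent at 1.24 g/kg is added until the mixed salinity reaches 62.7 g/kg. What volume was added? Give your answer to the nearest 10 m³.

9670 m³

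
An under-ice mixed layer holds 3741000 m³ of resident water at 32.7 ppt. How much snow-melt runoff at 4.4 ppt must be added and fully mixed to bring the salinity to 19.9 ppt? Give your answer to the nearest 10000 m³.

3090000 m³

Salt balance: 3,741,000×32.7 + V×4.4 = (3,741,000+V)×19.9
122,330,700 + 4.4V = 74,445,900 + 19.9V
47,884,800 = 15.5V
V = 3,089,341.94 m³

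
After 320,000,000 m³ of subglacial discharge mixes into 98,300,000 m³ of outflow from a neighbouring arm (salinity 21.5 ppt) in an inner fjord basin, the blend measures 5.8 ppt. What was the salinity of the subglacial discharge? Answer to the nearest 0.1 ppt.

Salt balance: 98,300,000×21.5 + 320,000,000×S = 418,300,000×5.8
2,113,450,000 + 320,000,000·S = 2,426,140,000
S = (2,426,140,000 − 2,113,450,000) / 320,000,000 = 0.9772 ppt

1.0 ppt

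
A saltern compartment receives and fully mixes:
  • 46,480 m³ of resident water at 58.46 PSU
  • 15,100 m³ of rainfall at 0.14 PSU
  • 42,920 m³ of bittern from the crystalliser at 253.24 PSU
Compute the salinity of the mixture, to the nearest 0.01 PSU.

130.03 PSU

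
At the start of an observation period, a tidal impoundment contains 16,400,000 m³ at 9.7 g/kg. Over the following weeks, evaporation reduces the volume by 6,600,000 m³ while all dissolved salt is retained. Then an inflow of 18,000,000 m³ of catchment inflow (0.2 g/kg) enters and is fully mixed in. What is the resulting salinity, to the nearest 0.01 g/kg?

5.85 g/kg

After evaporation: salt = 16,400,000×9.7 = 159,080,000; volume = 16,400,000 − 6,600,000 = 9,800,000 m³
After mixing: salt = 159,080,000 + 18,000,000×0.2 = 162,680,000; volume = 9,800,000 + 18,000,000 = 27,800,000 m³
S = 162,680,000 / 27,800,000 = 5.8518 g/kg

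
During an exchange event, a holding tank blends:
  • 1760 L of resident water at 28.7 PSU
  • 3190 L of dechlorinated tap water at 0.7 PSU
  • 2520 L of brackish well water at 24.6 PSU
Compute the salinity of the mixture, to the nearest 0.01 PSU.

15.36 PSU

Total salt / total volume:
salt = 1,760×28.7 + 3,190×0.7 + 2,520×24.6 = 50,512 + 2,233 + 61,992 = 114,737
volume = 1,760 + 3,190 + 2,520 = 7,470 L
S = 114,737 / 7,470 = 15.3597 PSU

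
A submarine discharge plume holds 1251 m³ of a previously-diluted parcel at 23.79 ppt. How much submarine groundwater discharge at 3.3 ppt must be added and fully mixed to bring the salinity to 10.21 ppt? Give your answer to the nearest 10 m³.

Salt balance: 1,251×23.79 + V×3.3 = (1,251+V)×10.21
29,761.29 + 3.3V = 12,772.71 + 10.21V
16,988.58 = 6.91V
V = 2,458.55 m³

2460 m³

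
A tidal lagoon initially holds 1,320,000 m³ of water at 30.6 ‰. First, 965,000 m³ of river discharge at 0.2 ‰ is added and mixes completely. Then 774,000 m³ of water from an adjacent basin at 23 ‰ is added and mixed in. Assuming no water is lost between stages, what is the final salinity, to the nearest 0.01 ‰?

19.09 ‰

Weighted by volume,
Initial salt = 1,320,000×30.6 = 40,392,000
After stage 1: salt = 40,392,000 + 965,000×0.2 = 40,585,000; volume = 2,285,000 m³; S = 17.761 ‰
After stage 2: salt = 40,585,000 + 774,000×23 = 58,387,000; volume = 3,059,000 m³
S = 58,387,000 / 3,059,000 = 19.087 ‰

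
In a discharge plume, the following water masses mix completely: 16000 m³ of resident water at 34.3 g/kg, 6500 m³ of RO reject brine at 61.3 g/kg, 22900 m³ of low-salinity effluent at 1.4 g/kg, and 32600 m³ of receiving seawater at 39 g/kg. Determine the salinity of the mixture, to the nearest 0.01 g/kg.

Salt balance:
salt = 16,000×34.3 + 6,500×61.3 + 22,900×1.4 + 32,600×39 = 548,800 + 398,450 + 32,060 + 1,271,400 = 2,250,710
volume = 16,000 + 6,500 + 22,900 + 32,600 = 78,000 m³
S = 2,250,710 / 78,000 = 28.8553 g/kg

28.86 g/kg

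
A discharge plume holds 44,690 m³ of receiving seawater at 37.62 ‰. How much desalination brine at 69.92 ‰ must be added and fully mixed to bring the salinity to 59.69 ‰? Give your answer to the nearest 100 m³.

96400 m³

Salt balance: 44,690×37.62 + V×69.92 = (44,690+V)×59.69
1,681,237.8 + 69.92V = 2,667,546.1 + 59.69V
986,308.3 = 10.23V
V = 96,413.32 m³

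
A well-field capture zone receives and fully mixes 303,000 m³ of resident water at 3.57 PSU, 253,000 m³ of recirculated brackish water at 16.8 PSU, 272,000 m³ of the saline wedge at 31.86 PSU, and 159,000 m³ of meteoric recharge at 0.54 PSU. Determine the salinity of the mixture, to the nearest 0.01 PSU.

14.27 PSU

By conservation of dissolved salt,
salt = 303,000×3.57 + 253,000×16.8 + 272,000×31.86 + 159,000×0.54 = 1,081,710 + 4,250,400 + 8,665,920 + 85,860 = 14,083,890
volume = 303,000 + 253,000 + 272,000 + 159,000 = 987,000 m³
S = 14,083,890 / 987,000 = 14.2694 PSU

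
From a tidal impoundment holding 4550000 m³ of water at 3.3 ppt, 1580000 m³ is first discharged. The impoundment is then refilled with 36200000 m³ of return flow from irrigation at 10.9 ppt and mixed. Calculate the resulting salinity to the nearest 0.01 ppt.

Remaining after removal: 2,970,000 m³ at 3.3 ppt (salt = 9,801,000)
After addition: salt = 9,801,000 + 36,200,000×10.9 = 404,381,000; volume = 39,170,000 m³
S = 404,381,000 / 39,170,000 = 10.3237 ppt

10.32 ppt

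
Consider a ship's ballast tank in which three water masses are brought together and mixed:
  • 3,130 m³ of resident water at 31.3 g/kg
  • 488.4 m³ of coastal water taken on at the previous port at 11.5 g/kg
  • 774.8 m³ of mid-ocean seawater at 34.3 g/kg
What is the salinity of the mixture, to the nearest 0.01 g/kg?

By conservation of dissolved salt,
salt = 3,130×31.3 + 488.4×11.5 + 774.8×34.3 = 97,969 + 5,616.6 + 26,575.64 = 130,161.24
volume = 3,130 + 488.4 + 774.8 = 4,393.2 m³
S = 130,161.24 / 4,393.2 = 29.6279 g/kg

29.63 g/kg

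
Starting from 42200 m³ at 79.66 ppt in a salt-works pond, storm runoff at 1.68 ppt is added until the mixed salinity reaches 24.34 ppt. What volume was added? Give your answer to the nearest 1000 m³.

Salt balance: 42,200×79.66 + V×1.68 = (42,200+V)×24.34
3,361,652 + 1.68V = 1,027,148 + 24.34V
2,334,504 = 22.66V
V = 103,023.12 m³

103000 m³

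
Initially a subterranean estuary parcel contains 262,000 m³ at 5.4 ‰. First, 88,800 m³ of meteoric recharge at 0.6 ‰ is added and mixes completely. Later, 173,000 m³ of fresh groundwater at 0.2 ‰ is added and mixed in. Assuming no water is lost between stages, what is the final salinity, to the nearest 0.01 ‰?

Total salt / total volume:
Initial salt = 262,000×5.4 = 1,414,800
After stage 1: salt = 1,414,800 + 88,800×0.6 = 1,468,080; volume = 350,800 m³; S = 4.185 ‰
After stage 2: salt = 1,468,080 + 173,000×0.2 = 1,502,680; volume = 523,800 m³
S = 1,502,680 / 523,800 = 2.8688 ‰

2.87 ‰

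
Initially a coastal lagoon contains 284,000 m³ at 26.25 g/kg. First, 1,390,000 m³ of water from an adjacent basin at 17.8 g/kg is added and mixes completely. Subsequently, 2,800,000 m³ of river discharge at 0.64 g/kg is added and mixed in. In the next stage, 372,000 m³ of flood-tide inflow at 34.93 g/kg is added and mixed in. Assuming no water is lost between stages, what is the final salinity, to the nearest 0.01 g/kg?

Total salt / total volume:
Initial salt = 284,000×26.25 = 7,455,000
After stage 1: salt = 7,455,000 + 1,390,000×17.8 = 32,197,000; volume = 1,674,000 m³; S = 19.234 g/kg
After stage 2: salt = 32,197,000 + 2,800,000×0.64 = 33,989,000; volume = 4,474,000 m³; S = 7.597 g/kg
After stage 3: salt = 33,989,000 + 372,000×34.93 = 46,982,960; volume = 4,846,000 m³
S = 46,982,960 / 4,846,000 = 9.6952 g/kg

9.70 g/kg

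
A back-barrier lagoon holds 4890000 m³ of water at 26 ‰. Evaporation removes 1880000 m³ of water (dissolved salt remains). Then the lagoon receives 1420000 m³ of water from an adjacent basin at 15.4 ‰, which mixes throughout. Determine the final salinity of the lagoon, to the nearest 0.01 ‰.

33.64 ‰

After evaporation: salt = 4,890,000×26 = 127,140,000; volume = 4,890,000 − 1,880,000 = 3,010,000 m³
After mixing: salt = 127,140,000 + 1,420,000×15.4 = 149,008,000; volume = 3,010,000 + 1,420,000 = 4,430,000 m³
S = 149,008,000 / 4,430,000 = 33.6361 ‰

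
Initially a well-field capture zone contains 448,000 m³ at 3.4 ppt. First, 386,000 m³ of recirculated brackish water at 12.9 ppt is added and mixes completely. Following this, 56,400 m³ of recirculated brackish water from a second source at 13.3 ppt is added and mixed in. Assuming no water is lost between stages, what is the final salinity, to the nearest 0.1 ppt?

Weighted by volume,
Initial salt = 448,000×3.4 = 1,523,200
After stage 1: salt = 1,523,200 + 386,000×12.9 = 6,502,600; volume = 834,000 m³; S = 7.797 ppt
After stage 2: salt = 6,502,600 + 56,400×13.3 = 7,252,720; volume = 890,400 m³
S = 7,252,720 / 890,400 = 8.1455 ppt

8.1 ppt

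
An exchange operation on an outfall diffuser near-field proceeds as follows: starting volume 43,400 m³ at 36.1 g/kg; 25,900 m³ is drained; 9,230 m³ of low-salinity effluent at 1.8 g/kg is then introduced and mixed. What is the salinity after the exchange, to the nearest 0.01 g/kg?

24.26 g/kg

Remaining after removal: 17,500 m³ at 36.1 g/kg (salt = 631,750)
After addition: salt = 631,750 + 9,230×1.8 = 648,364; volume = 26,730 m³
S = 648,364 / 26,730 = 24.256 g/kg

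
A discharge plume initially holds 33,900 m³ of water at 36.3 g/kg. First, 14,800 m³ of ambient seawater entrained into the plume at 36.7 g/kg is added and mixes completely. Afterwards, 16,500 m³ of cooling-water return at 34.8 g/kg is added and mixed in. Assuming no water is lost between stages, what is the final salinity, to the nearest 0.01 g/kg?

Mass of salt is conserved:
Initial salt = 33,900×36.3 = 1,230,570
After stage 1: salt = 1,230,570 + 14,800×36.7 = 1,773,730; volume = 48,700 m³; S = 36.422 g/kg
After stage 2: salt = 1,773,730 + 16,500×34.8 = 2,347,930; volume = 65,200 m³
S = 2,347,930 / 65,200 = 36.0112 g/kg

36.01 g/kg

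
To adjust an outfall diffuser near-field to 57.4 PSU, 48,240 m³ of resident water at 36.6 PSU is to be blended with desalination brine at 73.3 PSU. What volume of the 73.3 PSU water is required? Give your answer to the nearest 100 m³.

Salt balance: 48,240×36.6 + V×73.3 = (48,240+V)×57.4
1,765,584 + 73.3V = 2,768,976 + 57.4V
1,003,392 = 15.9V
V = 63,106.42 m³

63100 m³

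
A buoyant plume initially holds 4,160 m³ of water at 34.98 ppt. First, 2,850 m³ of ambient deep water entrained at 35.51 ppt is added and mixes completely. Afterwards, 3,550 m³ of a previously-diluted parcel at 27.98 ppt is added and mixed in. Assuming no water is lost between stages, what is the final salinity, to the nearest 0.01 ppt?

32.77 ppt

Total salt / total volume:
Initial salt = 4,160×34.98 = 145,516.8
After stage 1: salt = 145,516.8 + 2,850×35.51 = 246,720.3; volume = 7,010 m³; S = 35.195 ppt
After stage 2: salt = 246,720.3 + 3,550×27.98 = 346,049.3; volume = 10,560 m³
S = 346,049.3 / 10,560 = 32.7698 ppt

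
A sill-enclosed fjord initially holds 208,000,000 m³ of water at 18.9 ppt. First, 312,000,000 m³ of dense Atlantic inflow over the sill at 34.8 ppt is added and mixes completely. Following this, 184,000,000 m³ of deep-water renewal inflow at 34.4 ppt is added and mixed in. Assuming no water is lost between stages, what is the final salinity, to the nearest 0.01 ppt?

Weighted by volume,
Initial salt = 208,000,000×18.9 = 3,931,200,000
After stage 1: salt = 3,931,200,000 + 312,000,000×34.8 = 14,788,800,000; volume = 520,000,000 m³; S = 28.44 ppt
After stage 2: salt = 14,788,800,000 + 184,000,000×34.4 = 21,118,400,000; volume = 704,000,000 m³
S = 21,118,400,000 / 704,000,000 = 29.9977 ppt

30.00 ppt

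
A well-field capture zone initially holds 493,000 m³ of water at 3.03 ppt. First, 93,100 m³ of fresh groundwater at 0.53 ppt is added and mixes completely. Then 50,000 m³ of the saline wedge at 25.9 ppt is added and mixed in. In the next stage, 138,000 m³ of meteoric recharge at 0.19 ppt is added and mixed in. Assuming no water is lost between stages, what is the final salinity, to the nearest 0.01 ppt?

3.70 ppt

Total salt / total volume:
Initial salt = 493,000×3.03 = 1,493,790
After stage 1: salt = 1,493,790 + 93,100×0.53 = 1,543,133; volume = 586,100 m³; S = 2.633 ppt
After stage 2: salt = 1,543,133 + 50,000×25.9 = 2,838,133; volume = 636,100 m³; S = 4.462 ppt
After stage 3: salt = 2,838,133 + 138,000×0.19 = 2,864,353; volume = 774,100 m³
S = 2,864,353 / 774,100 = 3.7002 ppt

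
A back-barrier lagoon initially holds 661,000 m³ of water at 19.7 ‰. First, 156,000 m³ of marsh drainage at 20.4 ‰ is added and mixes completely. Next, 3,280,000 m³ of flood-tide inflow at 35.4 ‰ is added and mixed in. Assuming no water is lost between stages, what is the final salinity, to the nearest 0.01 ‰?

Weighted by volume,
Initial salt = 661,000×19.7 = 13,021,700
After stage 1: salt = 13,021,700 + 156,000×20.4 = 16,204,100; volume = 817,000 m³; S = 19.834 ‰
After stage 2: salt = 16,204,100 + 3,280,000×35.4 = 132,316,100; volume = 4,097,000 m³
S = 132,316,100 / 4,097,000 = 32.2959 ‰

32.30 ‰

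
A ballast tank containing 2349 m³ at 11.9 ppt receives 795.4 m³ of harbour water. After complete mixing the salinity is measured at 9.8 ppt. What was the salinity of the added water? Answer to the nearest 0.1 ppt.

3.6 ppt

Salt balance: 2,349×11.9 + 795.4×S = 3,144.4×9.8
27,953.1 + 795.4·S = 30,815.12
S = (30,815.12 − 27,953.1) / 795.4 = 3.5982 ppt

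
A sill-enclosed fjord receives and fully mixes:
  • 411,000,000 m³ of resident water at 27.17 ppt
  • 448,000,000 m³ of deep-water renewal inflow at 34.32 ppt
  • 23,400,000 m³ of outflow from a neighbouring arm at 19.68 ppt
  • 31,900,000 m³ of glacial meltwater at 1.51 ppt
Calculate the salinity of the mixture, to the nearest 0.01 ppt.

Salt balance:
salt = 411,000,000×27.17 + 448,000,000×34.32 + 23,400,000×19.68 + 31,900,000×1.51 = 11,166,870,000 + 15,375,360,000 + 460,512,000 + 48,169,000 = 27,050,911,000
volume = 411,000,000 + 448,000,000 + 23,400,000 + 31,900,000 = 914,300,000 m³
S = 27,050,911,000 / 914,300,000 = 29.5865 ppt

29.59 ppt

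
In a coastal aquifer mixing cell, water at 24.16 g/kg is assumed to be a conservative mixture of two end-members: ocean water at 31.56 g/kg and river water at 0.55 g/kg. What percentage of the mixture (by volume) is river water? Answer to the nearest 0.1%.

Let f be the freshwater fraction. Salt balance per unit volume:
f×0.55 + (1−f)×31.56 = 24.16
f = (31.56 − 24.16) / (31.56 − 0.55) = 7.4/31.01 = 0.2386

23.9%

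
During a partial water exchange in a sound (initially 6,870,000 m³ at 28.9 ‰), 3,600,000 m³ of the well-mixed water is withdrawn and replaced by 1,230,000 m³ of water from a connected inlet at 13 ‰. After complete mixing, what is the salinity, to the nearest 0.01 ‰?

24.55 ‰

Remaining after removal: 3,270,000 m³ at 28.9 ‰ (salt = 94,503,000)
After addition: salt = 94,503,000 + 1,230,000×13 = 110,493,000; volume = 4,500,000 m³
S = 110,493,000 / 4,500,000 = 24.554 ‰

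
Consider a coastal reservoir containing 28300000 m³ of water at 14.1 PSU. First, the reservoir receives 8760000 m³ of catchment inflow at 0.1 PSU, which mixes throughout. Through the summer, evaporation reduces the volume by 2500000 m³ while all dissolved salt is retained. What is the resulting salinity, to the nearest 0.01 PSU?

After mixing: salt = 28,300,000×14.1 + 8,760,000×0.1 = 399,906,000; volume = 37,060,000 m³
After evaporation: salt unchanged = 399,906,000; volume = 37,060,000 − 2,500,000 = 34,560,000 m³
S = 399,906,000 / 34,560,000 = 11.5714 PSU

11.57 PSU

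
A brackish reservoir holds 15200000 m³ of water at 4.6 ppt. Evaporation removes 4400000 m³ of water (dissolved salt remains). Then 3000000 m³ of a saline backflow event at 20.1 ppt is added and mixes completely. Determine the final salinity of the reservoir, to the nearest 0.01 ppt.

After evaporation: salt = 15,200,000×4.6 = 69,920,000; volume = 15,200,000 − 4,400,000 = 10,800,000 m³
After mixing: salt = 69,920,000 + 3,000,000×20.1 = 130,220,000; volume = 10,800,000 + 3,000,000 = 13,800,000 m³
S = 130,220,000 / 13,800,000 = 9.4362 ppt

9.44 ppt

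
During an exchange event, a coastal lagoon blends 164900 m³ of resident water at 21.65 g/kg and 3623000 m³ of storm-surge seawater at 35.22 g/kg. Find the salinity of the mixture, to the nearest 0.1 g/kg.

Mass of salt is conserved:
salt = 164,900×21.65 + 3,623,000×35.22 = 3,570,085 + 127,602,060 = 131,172,145
volume = 164,900 + 3,623,000 = 3,787,900 m³
S = 131,172,145 / 3,787,900 = 34.629 g/kg

34.6 g/kg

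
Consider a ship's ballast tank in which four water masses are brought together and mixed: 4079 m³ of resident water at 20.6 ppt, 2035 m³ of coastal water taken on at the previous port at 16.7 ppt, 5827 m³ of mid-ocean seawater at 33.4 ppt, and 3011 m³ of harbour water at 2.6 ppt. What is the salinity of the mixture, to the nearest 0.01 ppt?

Total salt / total volume:
salt = 4,079×20.6 + 2,035×16.7 + 5,827×33.4 + 3,011×2.6 = 84,027.4 + 33,984.5 + 194,621.8 + 7,828.6 = 320,462.3
volume = 4,079 + 2,035 + 5,827 + 3,011 = 14,952 m³
S = 320,462.3 / 14,952 = 21.4327 ppt

21.43 ppt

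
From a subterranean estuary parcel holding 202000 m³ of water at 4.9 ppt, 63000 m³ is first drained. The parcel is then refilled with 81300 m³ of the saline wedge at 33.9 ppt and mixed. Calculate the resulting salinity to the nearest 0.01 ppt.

15.60 ppt

Remaining after removal: 139,000 m³ at 4.9 ppt (salt = 681,100)
After addition: salt = 681,100 + 81,300×33.9 = 3,437,170; volume = 220,300 m³
S = 3,437,170 / 220,300 = 15.6022 ppt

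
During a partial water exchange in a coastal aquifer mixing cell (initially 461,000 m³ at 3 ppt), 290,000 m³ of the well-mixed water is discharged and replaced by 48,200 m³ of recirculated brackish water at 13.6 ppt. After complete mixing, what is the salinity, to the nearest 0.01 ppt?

Remaining after removal: 171,000 m³ at 3 ppt (salt = 513,000)
After addition: salt = 513,000 + 48,200×13.6 = 1,168,520; volume = 219,200 m³
S = 1,168,520 / 219,200 = 5.3308 ppt

5.33 ppt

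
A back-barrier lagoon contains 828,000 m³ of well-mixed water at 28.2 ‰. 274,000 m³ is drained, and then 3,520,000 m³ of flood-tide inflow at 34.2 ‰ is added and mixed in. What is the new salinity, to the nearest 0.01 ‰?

Remaining after removal: 554,000 m³ at 28.2 ‰ (salt = 15,622,800)
After addition: salt = 15,622,800 + 3,520,000×34.2 = 136,006,800; volume = 4,074,000 m³
S = 136,006,800 / 4,074,000 = 33.3841 ‰

33.38 ‰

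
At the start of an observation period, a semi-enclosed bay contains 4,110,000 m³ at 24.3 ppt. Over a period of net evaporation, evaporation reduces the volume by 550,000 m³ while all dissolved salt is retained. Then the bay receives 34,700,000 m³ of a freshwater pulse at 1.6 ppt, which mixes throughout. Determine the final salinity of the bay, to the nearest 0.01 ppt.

4.06 ppt

After evaporation: salt = 4,110,000×24.3 = 99,873,000; volume = 4,110,000 − 550,000 = 3,560,000 m³
After mixing: salt = 99,873,000 + 34,700,000×1.6 = 155,393,000; volume = 3,560,000 + 34,700,000 = 38,260,000 m³
S = 155,393,000 / 38,260,000 = 4.0615 ppt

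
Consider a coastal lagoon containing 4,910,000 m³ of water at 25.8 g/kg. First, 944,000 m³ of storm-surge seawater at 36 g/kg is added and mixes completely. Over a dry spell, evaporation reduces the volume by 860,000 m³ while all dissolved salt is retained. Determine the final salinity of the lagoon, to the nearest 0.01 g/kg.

32.17 g/kg

After mixing: salt = 4,910,000×25.8 + 944,000×36 = 160,662,000; volume = 5,854,000 m³
After evaporation: salt unchanged = 160,662,000; volume = 5,854,000 − 860,000 = 4,994,000 m³
S = 160,662,000 / 4,994,000 = 32.171 g/kg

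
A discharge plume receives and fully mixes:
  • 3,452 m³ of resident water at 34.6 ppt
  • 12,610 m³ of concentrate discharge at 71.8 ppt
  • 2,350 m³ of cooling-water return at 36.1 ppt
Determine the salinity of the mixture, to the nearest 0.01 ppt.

Salt balance:
salt = 3,452×34.6 + 12,610×71.8 + 2,350×36.1 = 119,439.2 + 905,398 + 84,835 = 1,109,672.2
volume = 3,452 + 12,610 + 2,350 = 18,412 m³
S = 1,109,672.2 / 18,412 = 60.269 ppt

60.27 ppt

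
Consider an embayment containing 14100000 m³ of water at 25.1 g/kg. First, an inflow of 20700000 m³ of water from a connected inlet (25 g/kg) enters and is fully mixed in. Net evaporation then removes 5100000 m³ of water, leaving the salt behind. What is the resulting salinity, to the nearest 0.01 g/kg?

29.34 g/kg

After mixing: salt = 14,100,000×25.1 + 20,700,000×25 = 871,410,000; volume = 34,800,000 m³
After evaporation: salt unchanged = 871,410,000; volume = 34,800,000 − 5,100,000 = 29,700,000 m³
S = 871,410,000 / 29,700,000 = 29.3404 g/kg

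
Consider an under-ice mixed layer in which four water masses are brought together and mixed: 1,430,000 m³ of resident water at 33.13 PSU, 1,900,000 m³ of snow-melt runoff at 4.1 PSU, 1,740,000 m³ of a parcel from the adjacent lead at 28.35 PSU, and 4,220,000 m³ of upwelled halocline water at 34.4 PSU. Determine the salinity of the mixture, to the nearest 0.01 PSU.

Conserving salt mass:
salt = 1,430,000×33.13 + 1,900,000×4.1 + 1,740,000×28.35 + 4,220,000×34.4 = 47,375,900 + 7,790,000 + 49,329,000 + 145,168,000 = 249,662,900
volume = 1,430,000 + 1,900,000 + 1,740,000 + 4,220,000 = 9,290,000 m³
S = 249,662,900 / 9,290,000 = 26.8744 PSU

26.87 PSU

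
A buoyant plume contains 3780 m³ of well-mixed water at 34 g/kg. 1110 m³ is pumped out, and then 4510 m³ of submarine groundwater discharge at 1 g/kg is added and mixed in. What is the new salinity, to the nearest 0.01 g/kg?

Remaining after removal: 2,670 m³ at 34 g/kg (salt = 90,780)
After addition: salt = 90,780 + 4,510×1 = 95,290; volume = 7,180 m³
S = 95,290 / 7,180 = 13.2716 g/kg

13.27 g/kg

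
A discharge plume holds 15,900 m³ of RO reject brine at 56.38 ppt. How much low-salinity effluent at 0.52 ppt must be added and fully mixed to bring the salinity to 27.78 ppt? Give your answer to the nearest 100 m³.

16700 m³

Salt balance: 15,900×56.38 + V×0.52 = (15,900+V)×27.78
896,442 + 0.52V = 441,702 + 27.78V
454,740 = 27.26V
V = 16,681.58 m³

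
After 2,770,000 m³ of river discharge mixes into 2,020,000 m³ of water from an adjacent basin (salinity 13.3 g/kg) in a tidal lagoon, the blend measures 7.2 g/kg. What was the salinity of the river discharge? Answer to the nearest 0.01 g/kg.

2.75 g/kg

Salt balance: 2,020,000×13.3 + 2,770,000×S = 4,790,000×7.2
26,866,000 + 2,770,000·S = 34,488,000
S = (34,488,000 − 26,866,000) / 2,770,000 = 2.7516 g/kg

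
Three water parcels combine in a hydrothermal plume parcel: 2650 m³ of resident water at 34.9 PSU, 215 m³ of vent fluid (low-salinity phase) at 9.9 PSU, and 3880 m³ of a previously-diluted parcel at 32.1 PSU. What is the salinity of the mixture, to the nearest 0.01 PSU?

32.49 PSU

Mass of salt is conserved:
salt = 2,650×34.9 + 215×9.9 + 3,880×32.1 = 92,485 + 2,128.5 + 124,548 = 219,161.5
volume = 2,650 + 215 + 3,880 = 6,745 m³
S = 219,161.5 / 6,745 = 32.4924 PSU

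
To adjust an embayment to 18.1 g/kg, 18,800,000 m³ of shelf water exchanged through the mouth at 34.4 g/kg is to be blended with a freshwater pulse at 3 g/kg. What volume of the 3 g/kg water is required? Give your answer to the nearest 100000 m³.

20300000 m³

Salt balance: 18,800,000×34.4 + V×3 = (18,800,000+V)×18.1
646,720,000 + 3V = 340,280,000 + 18.1V
306,440,000 = 15.1V
V = 20,294,039.74 m³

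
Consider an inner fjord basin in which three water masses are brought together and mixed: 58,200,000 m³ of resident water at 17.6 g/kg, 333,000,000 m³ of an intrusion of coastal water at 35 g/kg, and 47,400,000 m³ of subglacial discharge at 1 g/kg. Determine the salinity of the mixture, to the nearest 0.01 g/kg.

By conservation of dissolved salt,
salt = 58,200,000×17.6 + 333,000,000×35 + 47,400,000×1 = 1,024,320,000 + 11,655,000,000 + 47,400,000 = 12,726,720,000
volume = 58,200,000 + 333,000,000 + 47,400,000 = 438,600,000 m³
S = 12,726,720,000 / 438,600,000 = 29.0167 g/kg

29.02 g/kg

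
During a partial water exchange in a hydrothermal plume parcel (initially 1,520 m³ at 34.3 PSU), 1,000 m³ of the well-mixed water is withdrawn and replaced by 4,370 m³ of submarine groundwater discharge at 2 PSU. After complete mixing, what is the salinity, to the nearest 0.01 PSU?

5.43 PSU

Remaining after removal: 520 m³ at 34.3 PSU (salt = 17,836)
After addition: salt = 17,836 + 4,370×2 = 26,576; volume = 4,890 m³
S = 26,576 / 4,890 = 5.4348 PSU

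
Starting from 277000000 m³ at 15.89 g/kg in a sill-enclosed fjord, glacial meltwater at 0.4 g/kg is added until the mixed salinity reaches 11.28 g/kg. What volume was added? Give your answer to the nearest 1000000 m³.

Salt balance: 277,000,000×15.89 + V×0.4 = (277,000,000+V)×11.28
4,401,530,000 + 0.4V = 3,124,560,000 + 11.28V
1,276,970,000 = 10.88V
V = 117,368,566.18 m³

117000000 m³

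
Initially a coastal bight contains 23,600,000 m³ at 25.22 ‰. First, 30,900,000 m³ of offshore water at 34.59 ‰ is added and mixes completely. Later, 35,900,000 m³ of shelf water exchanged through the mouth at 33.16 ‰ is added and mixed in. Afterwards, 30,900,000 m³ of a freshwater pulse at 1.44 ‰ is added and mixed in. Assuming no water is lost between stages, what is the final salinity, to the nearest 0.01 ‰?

23.90 ‰

Weighted by volume,
Initial salt = 23,600,000×25.22 = 595,192,000
After stage 1: salt = 595,192,000 + 30,900,000×34.59 = 1,664,023,000; volume = 54,500,000 m³; S = 30.533 ‰
After stage 2: salt = 1,664,023,000 + 35,900,000×33.16 = 2,854,467,000; volume = 90,400,000 m³; S = 31.576 ‰
After stage 3: salt = 2,854,467,000 + 30,900,000×1.44 = 2,898,963,000; volume = 121,300,000 m³
S = 2,898,963,000 / 121,300,000 = 23.8991 ‰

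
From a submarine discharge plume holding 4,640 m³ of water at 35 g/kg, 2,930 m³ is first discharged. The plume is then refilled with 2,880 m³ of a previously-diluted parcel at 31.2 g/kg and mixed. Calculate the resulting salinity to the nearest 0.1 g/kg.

Remaining after removal: 1,710 m³ at 35 g/kg (salt = 59,850)
After addition: salt = 59,850 + 2,880×31.2 = 149,706; volume = 4,590 m³
S = 149,706 / 4,590 = 32.6157 g/kg

32.6 g/kg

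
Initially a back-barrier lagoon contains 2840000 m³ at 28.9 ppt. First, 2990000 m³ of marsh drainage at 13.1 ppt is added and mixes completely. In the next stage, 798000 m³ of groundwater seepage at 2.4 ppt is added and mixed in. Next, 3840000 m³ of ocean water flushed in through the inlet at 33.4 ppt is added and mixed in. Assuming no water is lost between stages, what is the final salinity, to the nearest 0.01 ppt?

By conservation of dissolved salt,
Initial salt = 2,840,000×28.9 = 82,076,000
After stage 1: salt = 82,076,000 + 2,990,000×13.1 = 121,245,000; volume = 5,830,000 m³; S = 20.797 ppt
After stage 2: salt = 121,245,000 + 798,000×2.4 = 123,160,200; volume = 6,628,000 m³; S = 18.582 ppt
After stage 3: salt = 123,160,200 + 3,840,000×33.4 = 251,416,200; volume = 10,468,000 m³
S = 251,416,200 / 10,468,000 = 24.0176 ppt

24.02 ppt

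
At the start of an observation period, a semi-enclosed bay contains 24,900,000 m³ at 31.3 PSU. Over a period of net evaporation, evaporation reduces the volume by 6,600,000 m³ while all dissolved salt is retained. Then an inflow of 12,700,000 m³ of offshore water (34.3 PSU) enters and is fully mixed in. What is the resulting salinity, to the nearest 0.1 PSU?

39.2 PSU

After evaporation: salt = 24,900,000×31.3 = 779,370,000; volume = 24,900,000 − 6,600,000 = 18,300,000 m³
After mixing: salt = 779,370,000 + 12,700,000×34.3 = 1,214,980,000; volume = 18,300,000 + 12,700,000 = 31,000,000 m³
S = 1,214,980,000 / 31,000,000 = 39.1929 PSU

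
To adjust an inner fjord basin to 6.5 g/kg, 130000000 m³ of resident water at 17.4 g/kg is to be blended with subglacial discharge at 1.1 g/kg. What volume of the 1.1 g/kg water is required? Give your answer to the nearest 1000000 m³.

Salt balance: 130,000,000×17.4 + V×1.1 = (130,000,000+V)×6.5
2,262,000,000 + 1.1V = 845,000,000 + 6.5V
1,417,000,000 = 5.4V
V = 262,407,407.41 m³

262000000 m³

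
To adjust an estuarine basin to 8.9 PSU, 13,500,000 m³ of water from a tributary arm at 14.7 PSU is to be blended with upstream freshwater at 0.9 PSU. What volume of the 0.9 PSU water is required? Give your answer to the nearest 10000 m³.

Salt balance: 13,500,000×14.7 + V×0.9 = (13,500,000+V)×8.9
198,450,000 + 0.9V = 120,150,000 + 8.9V
78,300,000 = 8V
V = 9,787,500 m³

9790000 m³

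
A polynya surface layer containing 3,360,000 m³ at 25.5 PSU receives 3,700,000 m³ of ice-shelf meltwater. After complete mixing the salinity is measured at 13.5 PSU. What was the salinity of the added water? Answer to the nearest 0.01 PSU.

Salt balance: 3,360,000×25.5 + 3,700,000×S = 7,060,000×13.5
85,680,000 + 3,700,000·S = 95,310,000
S = (95,310,000 − 85,680,000) / 3,700,000 = 2.6027 PSU

2.60 PSU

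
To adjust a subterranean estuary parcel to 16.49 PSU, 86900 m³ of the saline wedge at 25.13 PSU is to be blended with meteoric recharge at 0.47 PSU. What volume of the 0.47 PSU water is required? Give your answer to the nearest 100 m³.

Salt balance: 86,900×25.13 + V×0.47 = (86,900+V)×16.49
2,183,797 + 0.47V = 1,432,981 + 16.49V
750,816 = 16.02V
V = 46,867.42 m³

46900 m³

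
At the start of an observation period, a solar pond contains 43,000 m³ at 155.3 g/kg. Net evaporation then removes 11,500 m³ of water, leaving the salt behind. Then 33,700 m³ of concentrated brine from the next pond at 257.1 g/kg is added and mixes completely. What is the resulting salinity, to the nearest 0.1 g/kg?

After evaporation: salt = 43,000×155.3 = 6,677,900; volume = 43,000 − 11,500 = 31,500 m³
After mixing: salt = 6,677,900 + 33,700×257.1 = 15,342,170; volume = 31,500 + 33,700 = 65,200 m³
S = 15,342,170 / 65,200 = 235.3094 g/kg

235.3 g/kg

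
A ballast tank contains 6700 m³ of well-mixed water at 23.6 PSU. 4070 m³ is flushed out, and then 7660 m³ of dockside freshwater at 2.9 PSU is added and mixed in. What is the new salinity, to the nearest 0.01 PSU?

8.19 PSU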